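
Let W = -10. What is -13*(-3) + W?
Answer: 29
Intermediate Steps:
-13*(-3) + W = -13*(-3) - 10 = 39 - 10 = 29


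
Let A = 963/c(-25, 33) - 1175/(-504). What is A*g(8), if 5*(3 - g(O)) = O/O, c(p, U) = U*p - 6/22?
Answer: 887963/272340 ≈ 3.2605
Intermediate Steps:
c(p, U) = -3/11 + U*p (c(p, U) = U*p - 6*1/22 = U*p - 3/11 = -3/11 + U*p)
g(O) = 14/5 (g(O) = 3 - O/(5*O) = 3 - ⅕*1 = 3 - ⅕ = 14/5)
A = 887963/762552 (A = 963/(-3/11 + 33*(-25)) - 1175/(-504) = 963/(-3/11 - 825) - 1175*(-1/504) = 963/(-9078/11) + 1175/504 = 963*(-11/9078) + 1175/504 = -3531/3026 + 1175/504 = 887963/762552 ≈ 1.1645)
A*g(8) = (887963/762552)*(14/5) = 887963/272340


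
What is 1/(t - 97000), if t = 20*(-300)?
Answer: -1/103000 ≈ -9.7087e-6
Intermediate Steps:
t = -6000
1/(t - 97000) = 1/(-6000 - 97000) = 1/(-103000) = -1/103000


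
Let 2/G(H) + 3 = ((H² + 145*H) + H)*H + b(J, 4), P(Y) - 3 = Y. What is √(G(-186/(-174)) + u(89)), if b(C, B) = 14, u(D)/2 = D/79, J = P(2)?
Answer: √467872484982119/14374524 ≈ 1.5048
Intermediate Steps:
P(Y) = 3 + Y
J = 5 (J = 3 + 2 = 5)
u(D) = 2*D/79 (u(D) = 2*(D/79) = 2*D/79)
G(H) = 2/(11 + H*(H² + 146*H)) (G(H) = 2/(-3 + (((H² + 145*H) + H)*H + 14)) = 2/(-3 + ((H² + 146*H)*H + 14)) = 2/(-3 + (H*(H² + 146*H) + 14)) = 2/(-3 + (14 + H*(H² + 146*H))) = 2/(11 + H*(H² + 146*H)))
√(G(-186/(-174)) + u(89)) = √(2/(11 + (-186/(-174))³ + 146*(-186/(-174))²) + (2/79)*89) = √(2/(11 + (-186*(-1/174))³ + 146*(-186*(-1/174))²) + 178/79) = √(2/(11 + (31/29)³ + 146*(31/29)²) + 178/79) = √(2/(11 + 29791/24389 + 146*(961/841)) + 178/79) = √(2/(11 + 29791/24389 + 140306/841) + 178/79) = √(2/(4366944/24389) + 178/79) = √(2*(24389/4366944) + 178/79) = √(24389/2183472 + 178/79) = √(390584747/172494288) = √467872484982119/14374524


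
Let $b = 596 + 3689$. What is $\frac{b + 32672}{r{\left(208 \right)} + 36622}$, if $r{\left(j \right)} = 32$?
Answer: $\frac{12319}{12218} \approx 1.0083$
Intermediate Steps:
$b = 4285$
$\frac{b + 32672}{r{\left(208 \right)} + 36622} = \frac{4285 + 32672}{32 + 36622} = \frac{36957}{36654} = 36957 \cdot \frac{1}{36654} = \frac{12319}{12218}$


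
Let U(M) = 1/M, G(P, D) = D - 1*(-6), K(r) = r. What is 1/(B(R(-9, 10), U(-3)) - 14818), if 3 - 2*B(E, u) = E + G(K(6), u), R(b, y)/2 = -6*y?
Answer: -3/44278 ≈ -6.7754e-5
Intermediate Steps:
G(P, D) = 6 + D (G(P, D) = D + 6 = 6 + D)
R(b, y) = -12*y (R(b, y) = 2*(-6*y) = -12*y)
U(M) = 1/M
B(E, u) = -3/2 - E/2 - u/2 (B(E, u) = 3/2 - (E + (6 + u))/2 = 3/2 - (6 + E + u)/2 = 3/2 + (-3 - E/2 - u/2) = -3/2 - E/2 - u/2)
1/(B(R(-9, 10), U(-3)) - 14818) = 1/((-3/2 - (-6)*10 - 1/2/(-3)) - 14818) = 1/((-3/2 - 1/2*(-120) - 1/2*(-1/3)) - 14818) = 1/((-3/2 + 60 + 1/6) - 14818) = 1/(176/3 - 14818) = 1/(-44278/3) = -3/44278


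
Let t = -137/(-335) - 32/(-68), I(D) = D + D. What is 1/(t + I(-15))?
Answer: -5695/165841 ≈ -0.034340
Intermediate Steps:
I(D) = 2*D
t = 5009/5695 (t = -137*(-1/335) - 32*(-1/68) = 137/335 + 8/17 = 5009/5695 ≈ 0.87954)
1/(t + I(-15)) = 1/(5009/5695 + 2*(-15)) = 1/(5009/5695 - 30) = 1/(-165841/5695) = -5695/165841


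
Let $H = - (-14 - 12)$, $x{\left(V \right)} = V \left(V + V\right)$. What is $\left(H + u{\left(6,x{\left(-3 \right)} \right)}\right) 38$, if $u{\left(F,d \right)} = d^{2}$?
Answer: $13300$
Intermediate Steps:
$x{\left(V \right)} = 2 V^{2}$ ($x{\left(V \right)} = V 2 V = 2 V^{2}$)
$H = 26$ ($H = \left(-1\right) \left(-26\right) = 26$)
$\left(H + u{\left(6,x{\left(-3 \right)} \right)}\right) 38 = \left(26 + \left(2 \left(-3\right)^{2}\right)^{2}\right) 38 = \left(26 + \left(2 \cdot 9\right)^{2}\right) 38 = \left(26 + 18^{2}\right) 38 = \left(26 + 324\right) 38 = 350 \cdot 38 = 13300$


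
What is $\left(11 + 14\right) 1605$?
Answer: $40125$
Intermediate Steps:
$\left(11 + 14\right) 1605 = 25 \cdot 1605 = 40125$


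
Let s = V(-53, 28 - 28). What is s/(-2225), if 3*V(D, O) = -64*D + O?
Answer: -3392/6675 ≈ -0.50816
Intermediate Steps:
V(D, O) = -64*D/3 + O/3 (V(D, O) = (-64*D + O)/3 = (O - 64*D)/3 = -64*D/3 + O/3)
s = 3392/3 (s = -64/3*(-53) + (28 - 28)/3 = 3392/3 + (⅓)*0 = 3392/3 + 0 = 3392/3 ≈ 1130.7)
s/(-2225) = (3392/3)/(-2225) = (3392/3)*(-1/2225) = -3392/6675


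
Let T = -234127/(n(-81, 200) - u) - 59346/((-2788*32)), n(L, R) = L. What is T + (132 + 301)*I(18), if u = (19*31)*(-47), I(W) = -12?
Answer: -3203651953103/615635008 ≈ -5203.8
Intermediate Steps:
u = -27683 (u = 589*(-47) = -27683)
T = -4812451535/615635008 (T = -234127/(-81 - 1*(-27683)) - 59346/((-2788*32)) = -234127/(-81 + 27683) - 59346/(-89216) = -234127/27602 - 59346*(-1/89216) = -234127*1/27602 + 29673/44608 = -234127/27602 + 29673/44608 = -4812451535/615635008 ≈ -7.8171)
T + (132 + 301)*I(18) = -4812451535/615635008 + (132 + 301)*(-12) = -4812451535/615635008 + 433*(-12) = -4812451535/615635008 - 5196 = -3203651953103/615635008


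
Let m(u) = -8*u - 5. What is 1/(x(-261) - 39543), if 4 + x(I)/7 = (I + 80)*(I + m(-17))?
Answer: 1/125139 ≈ 7.9911e-6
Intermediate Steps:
m(u) = -5 - 8*u
x(I) = -28 + 7*(80 + I)*(131 + I) (x(I) = -28 + 7*((I + 80)*(I + (-5 - 8*(-17)))) = -28 + 7*((80 + I)*(I + (-5 + 136))) = -28 + 7*((80 + I)*(I + 131)) = -28 + 7*((80 + I)*(131 + I)) = -28 + 7*(80 + I)*(131 + I))
1/(x(-261) - 39543) = 1/((73332 + 7*(-261)**2 + 1477*(-261)) - 39543) = 1/((73332 + 7*68121 - 385497) - 39543) = 1/((73332 + 476847 - 385497) - 39543) = 1/(164682 - 39543) = 1/125139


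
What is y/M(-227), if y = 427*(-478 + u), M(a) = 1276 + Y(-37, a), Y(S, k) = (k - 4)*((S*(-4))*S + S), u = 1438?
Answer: 409920/1274779 ≈ 0.32156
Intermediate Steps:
Y(S, k) = (-4 + k)*(S - 4*S²) (Y(S, k) = (-4 + k)*((-4*S)*S + S) = (-4 + k)*(-4*S² + S) = (-4 + k)*(S - 4*S²))
M(a) = 23328 - 5513*a (M(a) = 1276 - 37*(-4 + a + 16*(-37) - 4*(-37)*a) = 1276 - 37*(-4 + a - 592 + 148*a) = 1276 - 37*(-596 + 149*a) = 1276 + (22052 - 5513*a) = 23328 - 5513*a)
y = 409920 (y = 427*(-478 + 1438) = 427*960 = 409920)
y/M(-227) = 409920/(23328 - 5513*(-227)) = 409920/(23328 + 1251451) = 409920/1274779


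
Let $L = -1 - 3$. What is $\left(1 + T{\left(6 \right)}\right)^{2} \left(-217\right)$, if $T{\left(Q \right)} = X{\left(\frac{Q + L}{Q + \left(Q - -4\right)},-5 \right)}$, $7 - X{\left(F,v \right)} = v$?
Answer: $-36673$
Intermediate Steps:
$L = -4$
$X{\left(F,v \right)} = 7 - v$
$T{\left(Q \right)} = 12$ ($T{\left(Q \right)} = 7 - -5 = 7 + 5 = 12$)
$\left(1 + T{\left(6 \right)}\right)^{2} \left(-217\right) = \left(1 + 12\right)^{2} \left(-217\right) = 13^{2} \left(-217\right) = 169 \left(-217\right) = -36673$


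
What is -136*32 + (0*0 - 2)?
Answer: -4354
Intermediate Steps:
-136*32 + (0*0 - 2) = -4352 + (0 - 2) = -4352 - 2 = -4354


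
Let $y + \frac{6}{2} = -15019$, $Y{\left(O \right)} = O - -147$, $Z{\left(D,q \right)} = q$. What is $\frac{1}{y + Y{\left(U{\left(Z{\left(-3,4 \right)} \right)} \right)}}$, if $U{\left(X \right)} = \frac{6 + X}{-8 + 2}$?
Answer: $- \frac{3}{44630} \approx -6.7219 \cdot 10^{-5}$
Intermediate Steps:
$U{\left(X \right)} = -1 - \frac{X}{6}$ ($U{\left(X \right)} = \frac{6 + X}{-6} = \left(6 + X\right) \left(- \frac{1}{6}\right) = -1 - \frac{X}{6}$)
$Y{\left(O \right)} = 147 + O$ ($Y{\left(O \right)} = O + 147 = 147 + O$)
$y = -15022$ ($y = -3 - 15019 = -15022$)
$\frac{1}{y + Y{\left(U{\left(Z{\left(-3,4 \right)} \right)} \right)}} = \frac{1}{-15022 + \left(147 - \frac{5}{3}\right)} = \frac{1}{-15022 + \frac{436}{3}} = \frac{1}{- \frac{44630}{3}} = - \frac{3}{44630}$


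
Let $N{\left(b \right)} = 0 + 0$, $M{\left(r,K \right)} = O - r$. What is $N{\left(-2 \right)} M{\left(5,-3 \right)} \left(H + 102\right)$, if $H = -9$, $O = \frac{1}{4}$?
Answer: $0$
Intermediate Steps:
$O = \frac{1}{4} \approx 0.25$
$M{\left(r,K \right)} = \frac{1}{4} - r$
$N{\left(b \right)} = 0$
$N{\left(-2 \right)} M{\left(5,-3 \right)} \left(H + 102\right) = 0 \left(\frac{1}{4} - 5\right) \left(-9 + 102\right) = 0 \left(\frac{1}{4} - 5\right) 93 = 0 \left(- \frac{19}{4}\right) 93 = 0 \cdot 93 = 0$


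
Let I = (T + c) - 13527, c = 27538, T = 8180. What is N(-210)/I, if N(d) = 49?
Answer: 49/22191 ≈ 0.0022081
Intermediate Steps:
I = 22191 (I = (8180 + 27538) - 13527 = 35718 - 13527 = 22191)
N(-210)/I = 49/22191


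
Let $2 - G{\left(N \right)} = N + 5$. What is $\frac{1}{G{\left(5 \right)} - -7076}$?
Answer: $\frac{1}{7068} \approx 0.00014148$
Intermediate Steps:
$G{\left(N \right)} = -3 - N$ ($G{\left(N \right)} = 2 - \left(N + 5\right) = 2 - \left(5 + N\right) = -3 - N$)
$\frac{1}{G{\left(5 \right)} - -7076} = \frac{1}{\left(-3 - 5\right) - -7076} = \frac{1}{\left(-3 - 5\right) + 7076} = \frac{1}{-8 + 7076} = \frac{1}{7068}$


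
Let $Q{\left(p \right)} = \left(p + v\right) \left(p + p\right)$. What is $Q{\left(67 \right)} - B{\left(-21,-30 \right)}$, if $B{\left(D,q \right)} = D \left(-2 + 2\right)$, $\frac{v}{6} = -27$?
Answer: $-12730$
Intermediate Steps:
$v = -162$ ($v = 6 \left(-27\right) = -162$)
$B{\left(D,q \right)} = 0$ ($B{\left(D,q \right)} = D 0 = 0$)
$Q{\left(p \right)} = 2 p \left(-162 + p\right)$ ($Q{\left(p \right)} = \left(p - 162\right) \left(p + p\right) = \left(-162 + p\right) 2 p = 2 p \left(-162 + p\right)$)
$Q{\left(67 \right)} - B{\left(-21,-30 \right)} = 2 \cdot 67 \left(-162 + 67\right) - 0 = 2 \cdot 67 \left(-95\right) + 0 = -12730 + 0 = -12730$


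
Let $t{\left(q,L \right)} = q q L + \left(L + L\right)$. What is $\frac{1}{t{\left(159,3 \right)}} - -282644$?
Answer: $\frac{21438264757}{75849} \approx 2.8264 \cdot 10^{5}$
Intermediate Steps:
$t{\left(q,L \right)} = 2 L + L q^{2}$ ($t{\left(q,L \right)} = q^{2} L + 2 L = L q^{2} + 2 L = 2 L + L q^{2}$)
$\frac{1}{t{\left(159,3 \right)}} - -282644 = \frac{1}{3 \left(2 + 159^{2}\right)} - -282644 = \frac{1}{3 \left(2 + 25281\right)} + 282644 = \frac{1}{3 \cdot 25283} + 282644 = \frac{1}{75849} + 282644 = \frac{21438264757}{75849}$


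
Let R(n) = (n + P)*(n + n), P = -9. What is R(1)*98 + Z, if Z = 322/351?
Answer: -550046/351 ≈ -1567.1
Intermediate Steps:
Z = 322/351 (Z = 322*(1/351) = 322/351 ≈ 0.91738)
R(n) = 2*n*(-9 + n) (R(n) = (n - 9)*(n + n) = (-9 + n)*(2*n) = 2*n*(-9 + n))
R(1)*98 + Z = (2*1*(-9 + 1))*98 + 322/351 = (2*1*(-8))*98 + 322/351 = -16*98 + 322/351 = -1568 + 322/351 = -550046/351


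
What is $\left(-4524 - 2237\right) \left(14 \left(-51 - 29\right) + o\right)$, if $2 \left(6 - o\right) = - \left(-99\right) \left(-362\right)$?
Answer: $-113618605$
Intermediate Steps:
$o = 17925$ ($o = 6 - \frac{\left(-1\right) \left(\left(-99\right) \left(-362\right)\right)}{2} = 6 - \frac{\left(-1\right) 35838}{2} = 6 - -17919 = 6 + 17919 = 17925$)
$\left(-4524 - 2237\right) \left(14 \left(-51 - 29\right) + o\right) = \left(-4524 - 2237\right) \left(14 \left(-51 - 29\right) + 17925\right) = - 6761 \left(14 \left(-80\right) + 17925\right) = - 6761 \left(-1120 + 17925\right) = \left(-6761\right) 16805 = -113618605$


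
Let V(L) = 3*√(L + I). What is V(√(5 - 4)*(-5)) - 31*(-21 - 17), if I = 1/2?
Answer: 1178 + 9*I*√2/2 ≈ 1178.0 + 6.364*I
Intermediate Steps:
I = ½ (I = 1*(½) = ½ ≈ 0.50000)
V(L) = 3*√(½ + L) (V(L) = 3*√(L + ½) = 3*√(½ + L))
V(√(5 - 4)*(-5)) - 31*(-21 - 17) = 3*√(2 + 4*(√(5 - 4)*(-5)))/2 - 31*(-21 - 17) = 3*√(2 + 4*(√1*(-5)))/2 - 31*(-38) = 3*√(2 + 4*(1*(-5)))/2 + 1178 = 3*√(2 + 4*(-5))/2 + 1178 = 3*√(2 - 20)/2 + 1178 = 3*√(-18)/2 + 1178 = 3*(3*I*√2)/2 + 1178 = 9*I*√2/2 + 1178 = 1178 + 9*I*√2/2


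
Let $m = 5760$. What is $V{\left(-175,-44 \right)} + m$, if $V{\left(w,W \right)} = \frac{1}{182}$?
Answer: $\frac{1048321}{182} \approx 5760.0$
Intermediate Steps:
$V{\left(w,W \right)} = \frac{1}{182}$
$V{\left(-175,-44 \right)} + m = \frac{1}{182} + 5760 = \frac{1048321}{182}$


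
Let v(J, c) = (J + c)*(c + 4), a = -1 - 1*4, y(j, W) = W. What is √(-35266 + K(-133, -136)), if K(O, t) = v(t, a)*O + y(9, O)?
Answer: 2*I*√13538 ≈ 232.71*I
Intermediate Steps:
a = -5 (a = -1 - 4 = -5)
v(J, c) = (4 + c)*(J + c) (v(J, c) = (J + c)*(4 + c) = (4 + c)*(J + c))
K(O, t) = O + O*(5 - t) (K(O, t) = ((-5)² + 4*t + 4*(-5) + t*(-5))*O + O = (25 + 4*t - 20 - 5*t)*O + O = (5 - t)*O + O = O*(5 - t) + O = O + O*(5 - t))
√(-35266 + K(-133, -136)) = √(-35266 - 133*(6 - 1*(-136))) = √(-35266 - 133*(6 + 136)) = √(-35266 - 133*142) = √(-35266 - 18886) = √(-54152) = 2*I*√13538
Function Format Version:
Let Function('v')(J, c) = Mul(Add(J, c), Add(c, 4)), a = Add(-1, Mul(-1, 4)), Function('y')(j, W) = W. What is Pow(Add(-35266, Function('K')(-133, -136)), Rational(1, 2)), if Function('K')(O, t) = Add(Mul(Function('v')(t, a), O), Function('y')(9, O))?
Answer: Mul(2, I, Pow(13538, Rational(1, 2))) ≈ Mul(232.71, I)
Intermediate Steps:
a = -5 (a = Add(-1, -4) = -5)
Function('v')(J, c) = Mul(Add(4, c), Add(J, c)) (Function('v')(J, c) = Mul(Add(J, c), Add(4, c)) = Mul(Add(4, c), Add(J, c)))
Function('K')(O, t) = Add(O, Mul(O, Add(5, Mul(-1, t)))) (Function('K')(O, t) = Add(Mul(Add(Pow(-5, 2), Mul(4, t), Mul(4, -5), Mul(t, -5)), O), O) = Add(Mul(Add(25, Mul(4, t), -20, Mul(-5, t)), O), O) = Add(Mul(Add(5, Mul(-1, t)), O), O) = Add(Mul(O, Add(5, Mul(-1, t))), O) = Add(O, Mul(O, Add(5, Mul(-1, t)))))
Pow(Add(-35266, Function('K')(-133, -136)), Rational(1, 2)) = Pow(Add(-35266, Mul(-133, Add(6, Mul(-1, -136)))), Rational(1, 2)) = Pow(Add(-35266, Mul(-133, Add(6, 136))), Rational(1, 2)) = Pow(Add(-35266, Mul(-133, 142)), Rational(1, 2)) = Pow(Add(-35266, -18886), Rational(1, 2)) = Pow(-54152, Rational(1, 2)) = Mul(2, I, Pow(13538, Rational(1, 2)))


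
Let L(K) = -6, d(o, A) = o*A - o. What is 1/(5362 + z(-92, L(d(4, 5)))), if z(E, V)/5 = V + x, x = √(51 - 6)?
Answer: 5332/28429099 - 15*√5/28429099 ≈ 0.00018637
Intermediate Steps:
d(o, A) = -o + A*o (d(o, A) = A*o - o = -o + A*o)
x = 3*√5 (x = √45 = 3*√5 ≈ 6.7082)
z(E, V) = 5*V + 15*√5 (z(E, V) = 5*(V + 3*√5) = 5*V + 15*√5)
1/(5362 + z(-92, L(d(4, 5)))) = 1/(5362 + (5*(-6) + 15*√5)) = 1/(5362 + (-30 + 15*√5)) = 1/(5332 + 15*√5)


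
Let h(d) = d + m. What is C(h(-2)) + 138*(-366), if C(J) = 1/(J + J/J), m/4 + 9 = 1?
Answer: -1666765/33 ≈ -50508.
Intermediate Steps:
m = -32 (m = -36 + 4*1 = -36 + 4 = -32)
h(d) = -32 + d (h(d) = d - 32 = -32 + d)
C(J) = 1/(1 + J) (C(J) = 1/(J + 1) = 1/(1 + J))
C(h(-2)) + 138*(-366) = 1/(1 + (-32 - 2)) + 138*(-366) = 1/(1 - 34) - 50508 = 1/(-33) - 50508 = -1/33 - 50508 = -1666765/33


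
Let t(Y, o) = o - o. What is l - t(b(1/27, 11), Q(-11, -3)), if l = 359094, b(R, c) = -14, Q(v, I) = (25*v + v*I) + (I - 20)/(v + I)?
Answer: 359094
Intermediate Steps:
Q(v, I) = 25*v + I*v + (-20 + I)/(I + v) (Q(v, I) = (25*v + I*v) + (-20 + I)/(I + v) = 25*v + I*v + (-20 + I)/(I + v))
t(Y, o) = 0
l - t(b(1/27, 11), Q(-11, -3)) = 359094 - 1*0 = 359094 + 0 = 359094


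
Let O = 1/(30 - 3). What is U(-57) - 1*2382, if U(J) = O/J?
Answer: -3665899/1539 ≈ -2382.0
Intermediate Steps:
O = 1/27 ≈ 0.037037
U(J) = 1/(27*J)
U(-57) - 1*2382 = (1/27)/(-57) - 1*2382 = (1/27)*(-1/57) - 2382 = -1/1539 - 2382 = -3665899/1539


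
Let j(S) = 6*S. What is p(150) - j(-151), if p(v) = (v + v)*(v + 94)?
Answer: 74106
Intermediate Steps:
p(v) = 2*v*(94 + v) (p(v) = (2*v)*(94 + v) = 2*v*(94 + v))
p(150) - j(-151) = 2*150*(94 + 150) - 6*(-151) = 2*150*244 - 1*(-906) = 73200 + 906 = 74106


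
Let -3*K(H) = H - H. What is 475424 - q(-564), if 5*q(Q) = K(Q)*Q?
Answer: 475424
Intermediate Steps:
K(H) = 0 (K(H) = -(H - H)/3 = -⅓*0 = 0)
q(Q) = 0 (q(Q) = (0*Q)/5 = (⅕)*0 = 0)
475424 - q(-564) = 475424 - 1*0 = 475424 + 0 = 475424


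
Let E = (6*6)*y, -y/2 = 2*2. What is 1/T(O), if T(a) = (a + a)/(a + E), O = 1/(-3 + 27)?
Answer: -6911/2 ≈ -3455.5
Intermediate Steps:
y = -8 (y = -4*2 = -2*4 = -8)
O = 1/24 ≈ 0.041667
E = -288 (E = (6*6)*(-8) = 36*(-8) = -288)
T(a) = 2*a/(-288 + a) (T(a) = (a + a)/(a - 288) = (2*a)/(-288 + a) = 2*a/(-288 + a))
1/T(O) = 1/(2*(1/24)/(-288 + 1/24)) = 1/(2*(1/24)/(-6911/24)) = 1/(2*(1/24)*(-24/6911)) = 1/(-2/6911) = -6911/2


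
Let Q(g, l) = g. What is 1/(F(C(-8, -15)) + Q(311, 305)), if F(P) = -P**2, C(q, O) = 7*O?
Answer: -1/10714 ≈ -9.3336e-5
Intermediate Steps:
1/(F(C(-8, -15)) + Q(311, 305)) = 1/(-(7*(-15))**2 + 311) = 1/(-1*(-105)**2 + 311) = 1/(-1*11025 + 311) = 1/(-11025 + 311) = 1/(-10714) = -1/10714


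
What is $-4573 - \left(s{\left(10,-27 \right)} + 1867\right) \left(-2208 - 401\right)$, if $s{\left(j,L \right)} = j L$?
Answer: $4162000$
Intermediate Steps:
$s{\left(j,L \right)} = L j$
$-4573 - \left(s{\left(10,-27 \right)} + 1867\right) \left(-2208 - 401\right) = -4573 - \left(\left(-27\right) 10 + 1867\right) \left(-2208 - 401\right) = -4573 - \left(-270 + 1867\right) \left(-2609\right) = -4573 - 1597 \left(-2609\right) = -4573 - -4166573 = -4573 + 4166573 = 4162000$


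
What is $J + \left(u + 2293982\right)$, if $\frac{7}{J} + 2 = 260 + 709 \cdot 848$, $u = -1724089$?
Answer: $\frac{342784940577}{601490} \approx 5.6989 \cdot 10^{5}$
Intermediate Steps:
$J = \frac{7}{601490}$ ($J = \frac{7}{-2 + \left(260 + 709 \cdot 848\right)} = \frac{7}{-2 + \left(260 + 601232\right)} = \frac{7}{-2 + 601492} = \frac{7}{601490} \approx 1.1638 \cdot 10^{-5}$)
$J + \left(u + 2293982\right) = \frac{7}{601490} + \left(-1724089 + 2293982\right) = \frac{7}{601490} + 569893 = \frac{342784940577}{601490}$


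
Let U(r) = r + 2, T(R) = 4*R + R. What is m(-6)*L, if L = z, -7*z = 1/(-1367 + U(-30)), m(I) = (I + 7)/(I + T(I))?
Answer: -1/351540 ≈ -2.8446e-6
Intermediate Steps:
T(R) = 5*R
m(I) = (7 + I)/(6*I) (m(I) = (I + 7)/(I + 5*I) = (7 + I)/((6*I)) = (7 + I)*(1/(6*I)) = (7 + I)/(6*I))
U(r) = 2 + r
z = 1/9765 (z = -1/(7*(-1367 + (2 - 30))) = -1/(7*(-1367 - 28)) = -⅐/(-1395) = -⅐*(-1/1395) = 1/9765 ≈ 0.00010241)
L = 1/9765 ≈ 0.00010241
m(-6)*L = ((⅙)*(7 - 6)/(-6))*(1/9765) = ((⅙)*(-⅙)*1)*(1/9765) = -1/36*1/9765 = -1/351540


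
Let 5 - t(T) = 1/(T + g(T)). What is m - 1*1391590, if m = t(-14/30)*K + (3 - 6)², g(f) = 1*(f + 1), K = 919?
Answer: -1400771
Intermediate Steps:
g(f) = 1 + f (g(f) = 1*(1 + f) = 1 + f)
t(T) = 5 - 1/(1 + 2*T) (t(T) = 5 - 1/(T + (1 + T)) = 5 - 1/(1 + 2*T))
m = -9181 (m = (2*(2 + 5*(-14/30))/(1 + 2*(-14/30)))*919 + (3 - 6)² = (2*(2 + 5*(-14*1/30))/(1 + 2*(-14*1/30)))*919 + (-3)² = (2*(2 + 5*(-7/15))/(1 + 2*(-7/15)))*919 + 9 = (2*(2 - 7/3)/(1 - 14/15))*919 + 9 = (2*(-⅓)/(1/15))*919 + 9 = (2*15*(-⅓))*919 + 9 = -10*919 + 9 = -9190 + 9 = -9181)
m - 1*1391590 = -9181 - 1*1391590 = -9181 - 1391590 = -1400771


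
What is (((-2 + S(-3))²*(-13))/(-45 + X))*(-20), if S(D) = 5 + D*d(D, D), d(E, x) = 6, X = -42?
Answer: -19500/29 ≈ -672.41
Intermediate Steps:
S(D) = 5 + 6*D (S(D) = 5 + D*6 = 5 + 6*D)
(((-2 + S(-3))²*(-13))/(-45 + X))*(-20) = (((-2 + (5 + 6*(-3)))²*(-13))/(-45 - 42))*(-20) = (((-2 + (5 - 18))²*(-13))/(-87))*(-20) = -(-2 - 13)²*(-13)/87*(-20) = -(-15)²*(-13)/87*(-20) = -75*(-13)/29*(-20) = -1/87*(-2925)*(-20) = (975/29)*(-20) = -19500/29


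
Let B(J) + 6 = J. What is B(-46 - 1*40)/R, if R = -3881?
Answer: 92/3881 ≈ 0.023705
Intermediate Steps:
B(J) = -6 + J
B(-46 - 1*40)/R = (-6 + (-46 - 1*40))/(-3881) = (-6 + (-46 - 40))*(-1/3881) = (-6 - 86)*(-1/3881) = -92*(-1/3881) = 92/3881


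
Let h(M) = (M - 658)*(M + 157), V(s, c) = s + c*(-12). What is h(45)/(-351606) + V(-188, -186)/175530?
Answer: 1871155037/5143116765 ≈ 0.36382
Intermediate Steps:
V(s, c) = s - 12*c
h(M) = (-658 + M)*(157 + M)
h(45)/(-351606) + V(-188, -186)/175530 = (-103306 + 45² - 501*45)/(-351606) + (-188 - 12*(-186))/175530 = (-103306 + 2025 - 22545)*(-1/351606) + (-188 + 2232)*(1/175530) = -123826*(-1/351606) + 2044*(1/175530) = 61913/175803 + 1022/87765 = 1871155037/5143116765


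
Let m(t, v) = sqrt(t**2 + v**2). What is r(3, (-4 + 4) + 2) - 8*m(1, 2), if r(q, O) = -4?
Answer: -4 - 8*sqrt(5) ≈ -21.889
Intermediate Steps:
r(3, (-4 + 4) + 2) - 8*m(1, 2) = -4 - 8*sqrt(1**2 + 2**2) = -4 - 8*sqrt(1 + 4) = -4 - 8*sqrt(5)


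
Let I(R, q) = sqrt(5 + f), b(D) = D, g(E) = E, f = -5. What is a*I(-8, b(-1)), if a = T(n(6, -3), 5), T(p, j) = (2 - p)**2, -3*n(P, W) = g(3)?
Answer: 0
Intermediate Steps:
n(P, W) = -1 (n(P, W) = -1/3*3 = -1)
I(R, q) = 0 (I(R, q) = sqrt(5 - 5) = sqrt(0) = 0)
a = 9 (a = (-2 - 1)**2 = (-3)**2 = 9)
a*I(-8, b(-1)) = 9*0 = 0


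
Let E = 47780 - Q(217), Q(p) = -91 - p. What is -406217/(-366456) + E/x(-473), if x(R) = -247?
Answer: -17521800529/90514632 ≈ -193.58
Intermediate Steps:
E = 48088 (E = 47780 - (-91 - 1*217) = 47780 - (-91 - 217) = 47780 - 1*(-308) = 47780 + 308 = 48088)
-406217/(-366456) + E/x(-473) = -406217/(-366456) + 48088/(-247) = -406217*(-1/366456) + 48088*(-1/247) = 406217/366456 - 48088/247 = -17521800529/90514632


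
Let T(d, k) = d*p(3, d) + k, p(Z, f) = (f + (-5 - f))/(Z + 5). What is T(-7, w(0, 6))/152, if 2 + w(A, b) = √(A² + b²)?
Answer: 67/1216 ≈ 0.055099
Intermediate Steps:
p(Z, f) = -5/(5 + Z)
w(A, b) = -2 + √(A² + b²)
T(d, k) = k - 5*d/8 (T(d, k) = d*(-5/(5 + 3)) + k = d*(-5/8) + k = -5*d/8 + k = k - 5*d/8)
T(-7, w(0, 6))/152 = ((-2 + √(0² + 6²)) - 5/8*(-7))/152 = ((-2 + √(0 + 36)) + 35/8)*(1/152) = ((-2 + √36) + 35/8)*(1/152) = ((-2 + 6) + 35/8)*(1/152) = (4 + 35/8)*(1/152) = (67/8)*(1/152) = 67/1216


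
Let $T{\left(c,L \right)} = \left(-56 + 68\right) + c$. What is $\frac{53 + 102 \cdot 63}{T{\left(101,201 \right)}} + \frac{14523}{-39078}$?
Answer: $\frac{83848421}{1471938} \approx 56.965$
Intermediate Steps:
$T{\left(c,L \right)} = 12 + c$
$\frac{53 + 102 \cdot 63}{T{\left(101,201 \right)}} + \frac{14523}{-39078} = \frac{53 + 102 \cdot 63}{12 + 101} + \frac{14523}{-39078} = \frac{53 + 6426}{113} + 14523 \left(- \frac{1}{39078}\right) = 6479 \cdot \frac{1}{113} - \frac{4841}{13026} = \frac{6479}{113} - \frac{4841}{13026} = \frac{83848421}{1471938}$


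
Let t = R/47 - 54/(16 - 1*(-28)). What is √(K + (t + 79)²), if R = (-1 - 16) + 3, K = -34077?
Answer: I*√30016177131/1034 ≈ 167.55*I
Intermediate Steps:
R = -14 (R = -17 + 3 = -14)
t = -1577/1034 (t = -14/47 - 54/(16 - 1*(-28)) = -14*1/47 - 54/(16 + 28) = -14/47 - 54/44 = -14/47 - 54*1/44 = -14/47 - 27/22 = -1577/1034 ≈ -1.5251)
√(K + (t + 79)²) = √(-34077 + (-1577/1034 + 79)²) = √(-34077 + (80109/1034)²) = √(-34077 + 6417451881/1069156) = √(-30016177131/1069156) = I*√30016177131/1034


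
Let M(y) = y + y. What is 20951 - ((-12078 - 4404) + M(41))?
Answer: 37351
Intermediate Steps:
M(y) = 2*y
20951 - ((-12078 - 4404) + M(41)) = 20951 - ((-12078 - 4404) + 2*41) = 20951 - (-16482 + 82) = 20951 - 1*(-16400) = 20951 + 16400 = 37351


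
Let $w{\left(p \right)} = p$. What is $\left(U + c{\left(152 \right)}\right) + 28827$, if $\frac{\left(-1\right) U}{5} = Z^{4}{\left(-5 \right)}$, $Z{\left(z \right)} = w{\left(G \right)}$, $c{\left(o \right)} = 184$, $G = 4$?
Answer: $27731$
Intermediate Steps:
$Z{\left(z \right)} = 4$
$U = -1280$ ($U = - 5 \cdot 4^{4} = \left(-5\right) 256 = -1280$)
$\left(U + c{\left(152 \right)}\right) + 28827 = \left(-1280 + 184\right) + 28827 = -1096 + 28827 = 27731$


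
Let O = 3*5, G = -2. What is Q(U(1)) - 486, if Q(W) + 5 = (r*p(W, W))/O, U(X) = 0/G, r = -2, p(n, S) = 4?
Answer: -7373/15 ≈ -491.53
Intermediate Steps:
O = 15
U(X) = 0 (U(X) = 0/(-2) = 0*(-½) = 0)
Q(W) = -83/15 (Q(W) = -5 - 2*4/15 = -5 - 8*1/15 = -5 - 8/15 = -83/15)
Q(U(1)) - 486 = -83/15 - 486 = -7373/15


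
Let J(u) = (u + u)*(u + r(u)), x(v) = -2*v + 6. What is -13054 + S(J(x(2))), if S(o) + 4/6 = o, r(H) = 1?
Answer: -39128/3 ≈ -13043.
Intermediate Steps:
x(v) = 6 - 2*v
J(u) = 2*u*(1 + u) (J(u) = (u + u)*(u + 1) = (2*u)*(1 + u) = 2*u*(1 + u))
S(o) = -⅔ + o
-13054 + S(J(x(2))) = -13054 + (-⅔ + 2*(6 - 2*2)*(1 + (6 - 2*2))) = -13054 + (-⅔ + 2*(6 - 4)*(1 + (6 - 4))) = -13054 + (-⅔ + 2*2*(1 + 2)) = -13054 + (-⅔ + 2*2*3) = -13054 + (-⅔ + 12) = -13054 + 34/3 = -39128/3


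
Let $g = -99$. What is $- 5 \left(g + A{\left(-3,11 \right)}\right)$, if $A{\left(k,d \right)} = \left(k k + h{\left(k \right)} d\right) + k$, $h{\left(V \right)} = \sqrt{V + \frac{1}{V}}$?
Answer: $465 - \frac{55 i \sqrt{30}}{3} \approx 465.0 - 100.42 i$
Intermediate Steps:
$A{\left(k,d \right)} = k + k^{2} + d \sqrt{k + \frac{1}{k}}$ ($A{\left(k,d \right)} = \left(k k + \sqrt{k + \frac{1}{k}} d\right) + k = \left(k^{2} + d \sqrt{k + \frac{1}{k}}\right) + k = k + k^{2} + d \sqrt{k + \frac{1}{k}}$)
$- 5 \left(g + A{\left(-3,11 \right)}\right) = - 5 \left(-99 + \left(-3 + \left(-3\right)^{2} + 11 \sqrt{-3 + \frac{1}{-3}}\right)\right) = - 5 \left(-99 + \left(-3 + 9 + 11 \sqrt{-3 - \frac{1}{3}}\right)\right) = - 5 \left(-99 + \left(-3 + 9 + 11 \sqrt{- \frac{10}{3}}\right)\right) = - 5 \left(-99 + \left(-3 + 9 + 11 \frac{i \sqrt{30}}{3}\right)\right) = - 5 \left(-99 + \left(-3 + 9 + \frac{11 i \sqrt{30}}{3}\right)\right) = - 5 \left(-99 + \left(6 + \frac{11 i \sqrt{30}}{3}\right)\right) = - 5 \left(-93 + \frac{11 i \sqrt{30}}{3}\right) = 465 - \frac{55 i \sqrt{30}}{3}$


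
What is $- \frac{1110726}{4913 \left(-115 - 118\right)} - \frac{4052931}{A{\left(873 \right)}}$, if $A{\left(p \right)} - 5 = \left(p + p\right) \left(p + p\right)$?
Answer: $- \frac{1253436114453}{3489730395809} \approx -0.35918$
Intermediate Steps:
$A{\left(p \right)} = 5 + 4 p^{2}$ ($A{\left(p \right)} = 5 + \left(p + p\right) \left(p + p\right) = 5 + 2 p 2 p = 5 + 4 p^{2}$)
$- \frac{1110726}{4913 \left(-115 - 118\right)} - \frac{4052931}{A{\left(873 \right)}} = - \frac{1110726}{4913 \left(-115 - 118\right)} - \frac{4052931}{5 + 4 \cdot 873^{2}} = - \frac{1110726}{4913 \left(-233\right)} - \frac{4052931}{5 + 4 \cdot 762129} = - \frac{1110726}{-1144729} - \frac{4052931}{5 + 3048516} = \left(-1110726\right) \left(- \frac{1}{1144729}\right) - \frac{4052931}{3048521} = \frac{1110726}{1144729} - \frac{4052931}{3048521} = - \frac{1253436114453}{3489730395809}$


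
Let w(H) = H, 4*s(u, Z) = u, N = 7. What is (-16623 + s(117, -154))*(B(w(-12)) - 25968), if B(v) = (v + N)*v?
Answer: 429910875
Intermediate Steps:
s(u, Z) = u/4
B(v) = v*(7 + v) (B(v) = (v + 7)*v = (7 + v)*v = v*(7 + v))
(-16623 + s(117, -154))*(B(w(-12)) - 25968) = (-16623 + (¼)*117)*(-12*(7 - 12) - 25968) = (-16623 + 117/4)*(-12*(-5) - 25968) = -66375*(60 - 25968)/4 = -66375/4*(-25908) = 429910875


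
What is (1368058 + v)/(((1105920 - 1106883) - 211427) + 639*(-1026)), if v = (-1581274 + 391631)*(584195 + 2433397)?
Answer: 1794927915799/434002 ≈ 4.1358e+6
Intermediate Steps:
v = -3589857199656 (v = -1189643*3017592 = -3589857199656)
(1368058 + v)/(((1105920 - 1106883) - 211427) + 639*(-1026)) = (1368058 - 3589857199656)/(((1105920 - 1106883) - 211427) + 639*(-1026)) = -3589855831598/((-963 - 211427) - 655614) = -3589855831598/(-212390 - 655614) = -3589855831598/(-868004) = -3589855831598*(-1/868004) = 1794927915799/434002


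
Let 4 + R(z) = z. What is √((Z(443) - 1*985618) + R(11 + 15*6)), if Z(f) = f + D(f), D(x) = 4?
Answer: I*√985074 ≈ 992.51*I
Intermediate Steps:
R(z) = -4 + z
Z(f) = 4 + f (Z(f) = f + 4 = 4 + f)
√((Z(443) - 1*985618) + R(11 + 15*6)) = √(((4 + 443) - 1*985618) + (-4 + (11 + 15*6))) = √((447 - 985618) + (-4 + (11 + 90))) = √(-985171 + (-4 + 101)) = √(-985171 + 97) = √(-985074) = I*√985074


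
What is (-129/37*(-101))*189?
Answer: 2462481/37 ≈ 66554.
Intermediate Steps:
(-129/37*(-101))*189 = (-129*1/37*(-101))*189 = -129/37*(-101)*189 = (13029/37)*189 = 2462481/37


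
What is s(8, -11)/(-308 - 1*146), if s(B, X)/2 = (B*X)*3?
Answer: 264/227 ≈ 1.1630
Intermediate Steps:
s(B, X) = 6*B*X (s(B, X) = 2*((B*X)*3) = 2*(3*B*X) = 6*B*X)
s(8, -11)/(-308 - 1*146) = (6*8*(-11))/(-308 - 1*146) = -528/(-308 - 146) = -528/(-454) = -528*(-1/454) = 264/227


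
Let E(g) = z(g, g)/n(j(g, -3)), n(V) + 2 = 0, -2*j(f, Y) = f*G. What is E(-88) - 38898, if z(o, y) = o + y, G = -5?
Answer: -38810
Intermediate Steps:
j(f, Y) = 5*f/2 (j(f, Y) = -f*(-5)/2 = -(-5)*f/2 = 5*f/2)
n(V) = -2 (n(V) = -2 + 0 = -2)
E(g) = -g (E(g) = (g + g)/(-2) = (2*g)*(-1/2) = -g)
E(-88) - 38898 = -1*(-88) - 38898 = 88 - 38898 = -38810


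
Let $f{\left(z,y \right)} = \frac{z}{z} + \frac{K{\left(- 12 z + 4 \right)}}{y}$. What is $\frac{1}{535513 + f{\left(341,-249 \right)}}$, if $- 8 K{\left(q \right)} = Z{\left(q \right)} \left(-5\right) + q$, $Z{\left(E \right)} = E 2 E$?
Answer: $\frac{83}{37484265} \approx 2.2143 \cdot 10^{-6}$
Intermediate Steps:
$Z{\left(E \right)} = 2 E^{2}$ ($Z{\left(E \right)} = 2 E E = 2 E^{2}$)
$K{\left(q \right)} = - \frac{q}{8} + \frac{5 q^{2}}{4}$ ($K{\left(q \right)} = - \frac{2 q^{2} \left(-5\right) + q}{8} = - \frac{- 10 q^{2} + q}{8} = - \frac{q - 10 q^{2}}{8} = - \frac{q}{8} + \frac{5 q^{2}}{4}$)
$f{\left(z,y \right)} = 1 + \frac{\left(4 - 12 z\right) \left(39 - 120 z\right)}{8 y}$ ($f{\left(z,y \right)} = \frac{z}{z} + \frac{\frac{1}{8} \left(- 12 z + 4\right) \left(-1 + 10 \left(- 12 z + 4\right)\right)}{y} = 1 + \frac{\frac{1}{8} \left(4 - 12 z\right) \left(-1 + 10 \left(4 - 12 z\right)\right)}{y} = 1 + \frac{\frac{1}{8} \left(4 - 12 z\right) \left(-1 - \left(-40 + 120 z\right)\right)}{y} = 1 + \frac{\frac{1}{8} \left(4 - 12 z\right) \left(39 - 120 z\right)}{y} = 1 + \frac{\left(4 - 12 z\right) \left(39 - 120 z\right)}{8 y}$)
$\frac{1}{535513 + f{\left(341,-249 \right)}} = \frac{1}{535513 + \frac{39 - 80817 + 2 \left(-249\right) + 360 \cdot 341^{2}}{2 \left(-249\right)}} = \frac{1}{535513 + \frac{1}{2} \left(- \frac{1}{249}\right) \left(39 - 80817 - 498 + 360 \cdot 116281\right)} = \frac{1}{535513 + \frac{1}{2} \left(- \frac{1}{249}\right) \left(39 - 80817 - 498 + 41861160\right)} = \frac{1}{535513 + \frac{1}{2} \left(- \frac{1}{249}\right) 41779884} = \frac{1}{535513 - \frac{6963314}{83}} = \frac{1}{\frac{37484265}{83}} = \frac{83}{37484265}$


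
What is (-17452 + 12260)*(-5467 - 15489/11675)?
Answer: 331471371088/11675 ≈ 2.8392e+7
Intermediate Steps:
(-17452 + 12260)*(-5467 - 15489/11675) = -5192*(-5467 - 15489*1/11675) = -5192*(-5467 - 15489/11675) = -5192*(-63842714/11675) = 331471371088/11675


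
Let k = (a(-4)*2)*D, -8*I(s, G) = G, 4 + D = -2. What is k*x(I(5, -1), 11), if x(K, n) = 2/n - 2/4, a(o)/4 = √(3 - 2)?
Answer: 168/11 ≈ 15.273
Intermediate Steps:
D = -6 (D = -4 - 2 = -6)
I(s, G) = -G/8
a(o) = 4 (a(o) = 4*√(3 - 2) = 4*√1 = 4*1 = 4)
x(K, n) = -½ + 2/n (x(K, n) = 2/n - 2*¼ = 2/n - ½ = -½ + 2/n)
k = -48 (k = (4*2)*(-6) = 8*(-6) = -48)
k*x(I(5, -1), 11) = -24*(4 - 1*11)/11 = -24*(4 - 11)/11 = -24*(-7)/11 = -48*(-7/22) = 168/11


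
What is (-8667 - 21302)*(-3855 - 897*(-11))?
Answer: -180173628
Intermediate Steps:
(-8667 - 21302)*(-3855 - 897*(-11)) = -29969*(-3855 + 9867) = -29969*6012 = -180173628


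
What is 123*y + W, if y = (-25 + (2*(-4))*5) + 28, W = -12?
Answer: -4563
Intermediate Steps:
y = -37 (y = (-25 - 8*5) + 28 = (-25 - 40) + 28 = -65 + 28 = -37)
123*y + W = 123*(-37) - 12 = -4551 - 12 = -4563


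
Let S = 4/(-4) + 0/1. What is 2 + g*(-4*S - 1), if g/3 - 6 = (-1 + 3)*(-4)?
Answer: -16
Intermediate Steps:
g = -6 (g = 18 + 3*((-1 + 3)*(-4)) = 18 + 3*(2*(-4)) = 18 + 3*(-8) = 18 - 24 = -6)
S = -1 (S = 4*(-1/4) + 0*1 = -1 + 0 = -1)
2 + g*(-4*S - 1) = 2 - 6*(-4*(-1) - 1) = 2 - 6*(4 - 1) = 2 - 6*3 = 2 - 18 = -16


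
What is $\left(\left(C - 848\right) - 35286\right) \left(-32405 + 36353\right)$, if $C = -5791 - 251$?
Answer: $-166510848$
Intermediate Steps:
$C = -6042$ ($C = -5791 - 251 = -6042$)
$\left(\left(C - 848\right) - 35286\right) \left(-32405 + 36353\right) = \left(\left(-6042 - 848\right) - 35286\right) \left(-32405 + 36353\right) = \left(\left(-6042 - 848\right) - 35286\right) 3948 = \left(-6890 - 35286\right) 3948 = \left(-42176\right) 3948 = -166510848$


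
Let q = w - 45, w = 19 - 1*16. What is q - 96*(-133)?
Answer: 12726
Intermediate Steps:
w = 3 (w = 19 - 16 = 3)
q = -42 (q = 3 - 45 = -42)
q - 96*(-133) = -42 - 96*(-133) = -42 + 12768 = 12726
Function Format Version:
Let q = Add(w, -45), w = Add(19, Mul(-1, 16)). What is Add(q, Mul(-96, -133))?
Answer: 12726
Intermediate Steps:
w = 3 (w = Add(19, -16) = 3)
q = -42 (q = Add(3, -45) = -42)
Add(q, Mul(-96, -133)) = Add(-42, Mul(-96, -133)) = Add(-42, 12768) = 12726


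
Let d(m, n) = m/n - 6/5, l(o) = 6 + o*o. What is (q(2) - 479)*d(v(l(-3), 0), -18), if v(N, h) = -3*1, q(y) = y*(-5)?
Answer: 5053/10 ≈ 505.30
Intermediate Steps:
q(y) = -5*y
l(o) = 6 + o²
v(N, h) = -3
d(m, n) = -6/5 + m/n (d(m, n) = m/n - 6*⅕ = m/n - 6/5 = -6/5 + m/n)
(q(2) - 479)*d(v(l(-3), 0), -18) = (-5*2 - 479)*(-6/5 - 3/(-18)) = (-10 - 479)*(-6/5 - 3*(-1/18)) = -489*(-6/5 + ⅙) = -489*(-31/30) = 5053/10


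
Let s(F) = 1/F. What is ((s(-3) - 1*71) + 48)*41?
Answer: -2870/3 ≈ -956.67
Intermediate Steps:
((s(-3) - 1*71) + 48)*41 = ((1/(-3) - 1*71) + 48)*41 = ((-⅓ - 71) + 48)*41 = (-214/3 + 48)*41 = -70/3*41 = -2870/3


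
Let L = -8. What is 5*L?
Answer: -40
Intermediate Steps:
5*L = 5*(-8) = -40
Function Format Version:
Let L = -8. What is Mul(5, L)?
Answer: -40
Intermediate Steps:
Mul(5, L) = Mul(5, -8) = -40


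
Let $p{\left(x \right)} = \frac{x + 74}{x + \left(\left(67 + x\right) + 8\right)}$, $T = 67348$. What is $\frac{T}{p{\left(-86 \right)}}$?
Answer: $\frac{1633189}{3} \approx 5.444 \cdot 10^{5}$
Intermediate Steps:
$p{\left(x \right)} = \frac{74 + x}{75 + 2 x}$ ($p{\left(x \right)} = \frac{74 + x}{x + \left(75 + x\right)} = \frac{74 + x}{75 + 2 x}$)
$\frac{T}{p{\left(-86 \right)}} = \frac{67348}{\frac{1}{75 + 2 \left(-86\right)} \left(74 - 86\right)} = \frac{67348}{\frac{1}{75 - 172} \left(-12\right)} = \frac{67348}{\frac{1}{-97} \left(-12\right)} = \frac{67348}{\left(- \frac{1}{97}\right) \left(-12\right)} = \frac{67348}{\frac{12}{97}} = 67348 \cdot \frac{97}{12} = \frac{1633189}{3}$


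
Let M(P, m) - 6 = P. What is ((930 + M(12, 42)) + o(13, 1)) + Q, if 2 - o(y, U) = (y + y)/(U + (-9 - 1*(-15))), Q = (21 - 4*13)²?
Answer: 13351/7 ≈ 1907.3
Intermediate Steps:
M(P, m) = 6 + P
Q = 961 (Q = (21 - 52)² = (-31)² = 961)
o(y, U) = 2 - 2*y/(6 + U) (o(y, U) = 2 - (y + y)/(U + (-9 - 1*(-15))) = 2 - 2*y/(U + (-9 + 15)) = 2 - 2*y/(U + 6) = 2 - 2*y/(6 + U))
((930 + M(12, 42)) + o(13, 1)) + Q = ((930 + (6 + 12)) + 2*(6 + 1 - 1*13)/(6 + 1)) + 961 = ((930 + 18) + 2*(6 + 1 - 13)/7) + 961 = (948 + 2*(⅐)*(-6)) + 961 = (948 - 12/7) + 961 = 6624/7 + 961 = 13351/7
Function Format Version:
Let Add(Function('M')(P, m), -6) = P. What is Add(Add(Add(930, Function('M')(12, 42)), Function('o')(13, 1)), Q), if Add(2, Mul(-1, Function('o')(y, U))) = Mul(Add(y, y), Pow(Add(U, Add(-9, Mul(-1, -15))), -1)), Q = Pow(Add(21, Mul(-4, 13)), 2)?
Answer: Rational(13351, 7) ≈ 1907.3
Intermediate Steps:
Function('M')(P, m) = Add(6, P)
Q = 961 (Q = Pow(Add(21, -52), 2) = Pow(-31, 2) = 961)
Function('o')(y, U) = Add(2, Mul(-2, y, Pow(Add(6, U), -1))) (Function('o')(y, U) = Add(2, Mul(-1, Mul(Add(y, y), Pow(Add(U, Add(-9, Mul(-1, -15))), -1)))) = Add(2, Mul(-1, Mul(Mul(2, y), Pow(Add(U, Add(-9, 15)), -1)))) = Add(2, Mul(-1, Mul(Mul(2, y), Pow(Add(U, 6), -1)))) = Add(2, Mul(-1, Mul(Mul(2, y), Pow(Add(6, U), -1)))) = Add(2, Mul(-1, Mul(2, y, Pow(Add(6, U), -1)))) = Add(2, Mul(-2, y, Pow(Add(6, U), -1))))
Add(Add(Add(930, Function('M')(12, 42)), Function('o')(13, 1)), Q) = Add(Add(Add(930, Add(6, 12)), Mul(2, Pow(Add(6, 1), -1), Add(6, 1, Mul(-1, 13)))), 961) = Add(Add(Add(930, 18), Mul(2, Pow(7, -1), Add(6, 1, -13))), 961) = Add(Add(948, Mul(2, Rational(1, 7), -6)), 961) = Add(Add(948, Rational(-12, 7)), 961) = Add(Rational(6624, 7), 961) = Rational(13351, 7)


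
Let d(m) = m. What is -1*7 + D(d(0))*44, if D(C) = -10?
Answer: -447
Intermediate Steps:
-1*7 + D(d(0))*44 = -1*7 - 10*44 = -7 - 440 = -447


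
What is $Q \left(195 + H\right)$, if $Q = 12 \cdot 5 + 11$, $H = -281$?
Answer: $-6106$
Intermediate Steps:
$Q = 71$ ($Q = 60 + 11 = 71$)
$Q \left(195 + H\right) = 71 \left(195 - 281\right) = 71 \left(-86\right) = -6106$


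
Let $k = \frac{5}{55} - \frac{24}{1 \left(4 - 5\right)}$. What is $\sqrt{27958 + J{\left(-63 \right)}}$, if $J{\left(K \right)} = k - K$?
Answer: $\frac{4 \sqrt{212091}}{11} \approx 167.47$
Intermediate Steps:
$k = \frac{265}{11}$ ($k = 5 \cdot \frac{1}{55} - \frac{24}{1 \left(-1\right)} = \frac{1}{11} - \frac{24}{-1} = \frac{1}{11} - -24 = \frac{1}{11} + 24 = \frac{265}{11} \approx 24.091$)
$J{\left(K \right)} = \frac{265}{11} - K$
$\sqrt{27958 + J{\left(-63 \right)}} = \sqrt{27958 + \left(\frac{265}{11} - -63\right)} = \sqrt{27958 + \left(\frac{265}{11} + 63\right)} = \sqrt{27958 + \frac{958}{11}} = \sqrt{\frac{308496}{11}} = \frac{4 \sqrt{212091}}{11}$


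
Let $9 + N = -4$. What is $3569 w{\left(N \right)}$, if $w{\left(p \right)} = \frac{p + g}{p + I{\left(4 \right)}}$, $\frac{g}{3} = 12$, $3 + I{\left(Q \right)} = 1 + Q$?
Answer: $- \frac{82087}{11} \approx -7462.5$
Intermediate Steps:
$N = -13$ ($N = -9 - 4 = -13$)
$I{\left(Q \right)} = -2 + Q$ ($I{\left(Q \right)} = -3 + \left(1 + Q\right) = -2 + Q$)
$g = 36$ ($g = 3 \cdot 12 = 36$)
$w{\left(p \right)} = \frac{36 + p}{2 + p}$ ($w{\left(p \right)} = \frac{p + 36}{p + \left(-2 + 4\right)} = \frac{36 + p}{p + 2} = \frac{36 + p}{2 + p}$)
$3569 w{\left(N \right)} = 3569 \frac{36 - 13}{2 - 13} = 3569 \frac{1}{-11} \cdot 23 = 3569 \left(\left(- \frac{1}{11}\right) 23\right) = 3569 \left(- \frac{23}{11}\right) = - \frac{82087}{11}$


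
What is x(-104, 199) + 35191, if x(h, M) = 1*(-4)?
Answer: 35187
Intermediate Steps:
x(h, M) = -4
x(-104, 199) + 35191 = -4 + 35191 = 35187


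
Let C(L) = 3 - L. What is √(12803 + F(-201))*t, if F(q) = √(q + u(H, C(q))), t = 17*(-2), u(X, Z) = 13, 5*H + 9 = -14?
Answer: -34*√(12803 + 2*I*√47) ≈ -3847.1 - 2.06*I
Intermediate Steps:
H = -23/5 (H = -9/5 + (⅕)*(-14) = -9/5 - 14/5 = -23/5 ≈ -4.6000)
t = -34
F(q) = √(13 + q) (F(q) = √(q + 13) = √(13 + q))
√(12803 + F(-201))*t = √(12803 + √(13 - 201))*(-34) = √(12803 + √(-188))*(-34) = √(12803 + 2*I*√47)*(-34) = -34*√(12803 + 2*I*√47)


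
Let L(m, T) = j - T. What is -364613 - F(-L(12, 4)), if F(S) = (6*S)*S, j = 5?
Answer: -364619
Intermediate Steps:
L(m, T) = 5 - T
F(S) = 6*S**2
-364613 - F(-L(12, 4)) = -364613 - 6*(-(5 - 1*4))**2 = -364613 - 6*(-(5 - 4))**2 = -364613 - 6*(-1*1)**2 = -364613 - 6*(-1)**2 = -364613 - 6 = -364619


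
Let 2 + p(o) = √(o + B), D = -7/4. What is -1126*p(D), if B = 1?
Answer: 2252 - 563*I*√3 ≈ 2252.0 - 975.14*I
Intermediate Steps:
D = -7/4 (D = -7*¼ = -7/4 ≈ -1.7500)
p(o) = -2 + √(1 + o) (p(o) = -2 + √(o + 1) = -2 + √(1 + o))
-1126*p(D) = -1126*(-2 + √(1 - 7/4)) = -1126*(-2 + √(-¾)) = -1126*(-2 + I*√3/2) = 2252 - 563*I*√3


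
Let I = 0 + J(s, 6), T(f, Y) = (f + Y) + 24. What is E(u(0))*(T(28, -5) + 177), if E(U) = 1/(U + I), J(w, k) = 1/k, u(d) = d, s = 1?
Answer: 1344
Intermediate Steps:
T(f, Y) = 24 + Y + f (T(f, Y) = (Y + f) + 24 = 24 + Y + f)
I = ⅙ (I = 0 + 1/6 = 0 + ⅙ = ⅙ ≈ 0.16667)
E(U) = 1/(⅙ + U) (E(U) = 1/(U + ⅙) = 1/(⅙ + U))
E(u(0))*(T(28, -5) + 177) = (6/(1 + 6*0))*((24 - 5 + 28) + 177) = (6/(1 + 0))*(47 + 177) = (6/1)*224 = (6*1)*224 = 6*224 = 1344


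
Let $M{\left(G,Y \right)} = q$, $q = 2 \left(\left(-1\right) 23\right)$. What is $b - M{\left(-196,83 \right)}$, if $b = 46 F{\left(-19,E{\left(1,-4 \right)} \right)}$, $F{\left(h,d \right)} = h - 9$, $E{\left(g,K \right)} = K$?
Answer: $-1242$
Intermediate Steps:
$F{\left(h,d \right)} = -9 + h$
$q = -46$ ($q = 2 \left(-23\right) = -46$)
$M{\left(G,Y \right)} = -46$
$b = -1288$ ($b = 46 \left(-9 - 19\right) = 46 \left(-28\right) = -1288$)
$b - M{\left(-196,83 \right)} = -1288 - -46 = -1288 + 46 = -1242$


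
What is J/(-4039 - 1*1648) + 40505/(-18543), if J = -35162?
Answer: 421657031/105454041 ≈ 3.9985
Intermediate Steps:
J/(-4039 - 1*1648) + 40505/(-18543) = -35162/(-4039 - 1*1648) + 40505/(-18543) = -35162/(-4039 - 1648) + 40505*(-1/18543) = -35162/(-5687) - 40505/18543 = -35162*(-1/5687) - 40505/18543 = 35162/5687 - 40505/18543 = 421657031/105454041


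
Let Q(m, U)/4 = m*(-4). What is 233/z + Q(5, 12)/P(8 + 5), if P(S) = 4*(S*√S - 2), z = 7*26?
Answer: 503689/399126 - 260*√13/2193 ≈ 0.83451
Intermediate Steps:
Q(m, U) = -16*m (Q(m, U) = 4*(m*(-4)) = 4*(-4*m) = -16*m)
z = 182
P(S) = -8 + 4*S^(3/2) (P(S) = 4*(S^(3/2) - 2) = 4*(-2 + S^(3/2)) = -8 + 4*S^(3/2))
233/z + Q(5, 12)/P(8 + 5) = 233/182 + (-16*5)/(-8 + 4*(8 + 5)^(3/2)) = 233*(1/182) - 80/(-8 + 4*13^(3/2)) = 233/182 - 80/(-8 + 4*(13*√13)) = 233/182 - 80/(-8 + 52*√13)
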